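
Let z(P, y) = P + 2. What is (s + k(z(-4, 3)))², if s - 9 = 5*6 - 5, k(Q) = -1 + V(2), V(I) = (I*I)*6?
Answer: 3249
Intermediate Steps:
V(I) = 6*I² (V(I) = I²*6 = 6*I²)
z(P, y) = 2 + P
k(Q) = 23 (k(Q) = -1 + 6*2² = -1 + 6*4 = -1 + 24 = 23)
s = 34 (s = 9 + (5*6 - 5) = 9 + (30 - 5) = 9 + 25 = 34)
(s + k(z(-4, 3)))² = (34 + 23)² = 57² = 3249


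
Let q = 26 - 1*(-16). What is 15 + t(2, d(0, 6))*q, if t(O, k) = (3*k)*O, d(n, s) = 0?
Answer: 15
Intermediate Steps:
q = 42 (q = 26 + 16 = 42)
t(O, k) = 3*O*k
15 + t(2, d(0, 6))*q = 15 + (3*2*0)*42 = 15 + 0*42 = 15 + 0 = 15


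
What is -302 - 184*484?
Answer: -89358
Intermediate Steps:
-302 - 184*484 = -302 - 89056 = -89358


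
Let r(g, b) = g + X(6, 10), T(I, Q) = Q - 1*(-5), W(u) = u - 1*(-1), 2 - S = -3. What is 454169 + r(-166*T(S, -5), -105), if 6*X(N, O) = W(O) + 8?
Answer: 2725033/6 ≈ 4.5417e+5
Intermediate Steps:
S = 5 (S = 2 - 1*(-3) = 2 + 3 = 5)
W(u) = 1 + u (W(u) = u + 1 = 1 + u)
X(N, O) = 3/2 + O/6 (X(N, O) = ((1 + O) + 8)/6 = (9 + O)/6 = 3/2 + O/6)
T(I, Q) = 5 + Q (T(I, Q) = Q + 5 = 5 + Q)
r(g, b) = 19/6 + g (r(g, b) = g + (3/2 + (⅙)*10) = g + (3/2 + 5/3) = g + 19/6 = 19/6 + g)
454169 + r(-166*T(S, -5), -105) = 454169 + (19/6 - 166*(5 - 5)) = 454169 + (19/6 - 166*0) = 454169 + (19/6 + 0) = 454169 + 19/6 = 2725033/6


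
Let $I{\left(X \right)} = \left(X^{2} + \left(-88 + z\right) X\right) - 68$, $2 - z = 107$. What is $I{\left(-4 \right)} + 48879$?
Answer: $49599$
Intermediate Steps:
$z = -105$ ($z = 2 - 107 = -105$)
$I{\left(X \right)} = -68 + X^{2} - 193 X$ ($I{\left(X \right)} = \left(X^{2} + \left(-88 - 105\right) X\right) - 68 = \left(X^{2} - 193 X\right) - 68 = -68 + X^{2} - 193 X$)
$I{\left(-4 \right)} + 48879 = \left(-68 + \left(-4\right)^{2} - -772\right) + 48879 = \left(-68 + 16 + 772\right) + 48879 = 720 + 48879 = 49599$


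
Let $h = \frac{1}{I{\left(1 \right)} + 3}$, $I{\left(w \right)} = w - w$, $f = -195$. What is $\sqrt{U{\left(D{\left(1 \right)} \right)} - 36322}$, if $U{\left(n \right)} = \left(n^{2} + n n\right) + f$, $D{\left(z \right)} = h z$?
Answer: $\frac{i \sqrt{328651}}{3} \approx 191.09 i$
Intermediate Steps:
$I{\left(w \right)} = 0$
$h = \frac{1}{3}$ ($h = \frac{1}{0 + 3} = \frac{1}{3} \approx 0.33333$)
$D{\left(z \right)} = \frac{z}{3}$
$U{\left(n \right)} = -195 + 2 n^{2}$ ($U{\left(n \right)} = \left(n^{2} + n n\right) - 195 = \left(n^{2} + n^{2}\right) - 195 = 2 n^{2} - 195 = -195 + 2 n^{2}$)
$\sqrt{U{\left(D{\left(1 \right)} \right)} - 36322} = \sqrt{\left(-195 + 2 \left(\frac{1}{3} \cdot 1\right)^{2}\right) - 36322} = \sqrt{\left(-195 + \frac{2}{9}\right) - 36322} = \sqrt{- \frac{1753}{9} - 36322} = \sqrt{- \frac{328651}{9}} = \frac{i \sqrt{328651}}{3}$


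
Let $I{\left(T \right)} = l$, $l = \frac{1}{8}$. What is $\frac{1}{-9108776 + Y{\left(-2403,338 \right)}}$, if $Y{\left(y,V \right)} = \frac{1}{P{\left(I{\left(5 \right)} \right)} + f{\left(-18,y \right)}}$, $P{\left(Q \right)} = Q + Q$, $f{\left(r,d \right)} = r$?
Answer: $- \frac{71}{646723100} \approx -1.0978 \cdot 10^{-7}$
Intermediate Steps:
$l = \frac{1}{8} \approx 0.125$
$I{\left(T \right)} = \frac{1}{8}$
$P{\left(Q \right)} = 2 Q$
$Y{\left(y,V \right)} = - \frac{4}{71}$ ($Y{\left(y,V \right)} = \frac{1}{2 \cdot \frac{1}{8} - 18} = \frac{1}{\frac{1}{4} - 18} = \frac{1}{- \frac{71}{4}} = - \frac{4}{71}$)
$\frac{1}{-9108776 + Y{\left(-2403,338 \right)}} = \frac{1}{-9108776 - \frac{4}{71}} = \frac{1}{- \frac{646723100}{71}} = - \frac{71}{646723100}$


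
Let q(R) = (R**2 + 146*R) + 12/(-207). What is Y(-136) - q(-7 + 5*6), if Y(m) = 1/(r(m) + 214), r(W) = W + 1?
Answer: -21187652/5451 ≈ -3886.9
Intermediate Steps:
r(W) = 1 + W
Y(m) = 1/(215 + m) (Y(m) = 1/((1 + m) + 214) = 1/(215 + m))
q(R) = -4/69 + R**2 + 146*R (q(R) = (R**2 + 146*R) + 12*(-1/207) = (R**2 + 146*R) - 4/69 = -4/69 + R**2 + 146*R)
Y(-136) - q(-7 + 5*6) = 1/(215 - 136) - (-4/69 + (-7 + 5*6)**2 + 146*(-7 + 5*6)) = 1/79 - (-4/69 + (-7 + 30)**2 + 146*(-7 + 30)) = 1/79 - (-4/69 + 23**2 + 146*23) = 1/79 - (-4/69 + 529 + 3358) = 1/79 - 1*268199/69 = 1/79 - 268199/69 = -21187652/5451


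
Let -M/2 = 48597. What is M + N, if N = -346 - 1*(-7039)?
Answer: -90501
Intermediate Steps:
N = 6693 (N = -346 + 7039 = 6693)
M = -97194 (M = -2*48597 = -97194)
M + N = -97194 + 6693 = -90501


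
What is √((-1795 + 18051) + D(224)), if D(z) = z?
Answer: 4*√1030 ≈ 128.37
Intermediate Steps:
√((-1795 + 18051) + D(224)) = √((-1795 + 18051) + 224) = √(16256 + 224) = √16480 = 4*√1030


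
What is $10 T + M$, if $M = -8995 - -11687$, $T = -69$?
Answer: $2002$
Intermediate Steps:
$M = 2692$ ($M = -8995 + 11687 = 2692$)
$10 T + M = 10 \left(-69\right) + 2692 = -690 + 2692 = 2002$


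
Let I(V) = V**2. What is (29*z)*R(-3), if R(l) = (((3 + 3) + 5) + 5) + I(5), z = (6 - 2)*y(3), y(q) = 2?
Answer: 9512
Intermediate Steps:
z = 8 (z = (6 - 2)*2 = 4*2 = 8)
R(l) = 41 (R(l) = (((3 + 3) + 5) + 5) + 5**2 = ((6 + 5) + 5) + 25 = (11 + 5) + 25 = 16 + 25 = 41)
(29*z)*R(-3) = (29*8)*41 = 232*41 = 9512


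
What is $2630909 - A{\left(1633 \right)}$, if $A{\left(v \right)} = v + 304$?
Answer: $2628972$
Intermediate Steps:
$A{\left(v \right)} = 304 + v$
$2630909 - A{\left(1633 \right)} = 2630909 - \left(304 + 1633\right) = 2630909 - 1937 = 2628972$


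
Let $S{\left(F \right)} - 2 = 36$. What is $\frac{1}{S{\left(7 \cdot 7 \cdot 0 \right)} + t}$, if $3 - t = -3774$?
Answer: $\frac{1}{3815} \approx 0.00026212$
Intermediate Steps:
$t = 3777$ ($t = 3 - -3774 = 3 + 3774 = 3777$)
$S{\left(F \right)} = 38$ ($S{\left(F \right)} = 2 + 36 = 38$)
$\frac{1}{S{\left(7 \cdot 7 \cdot 0 \right)} + t} = \frac{1}{38 + 3777} = \frac{1}{3815}$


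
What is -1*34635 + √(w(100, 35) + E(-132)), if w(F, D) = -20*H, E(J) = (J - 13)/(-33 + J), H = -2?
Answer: -34635 + √44517/33 ≈ -34629.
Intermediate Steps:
E(J) = (-13 + J)/(-33 + J)
w(F, D) = 40 (w(F, D) = -20*(-2) = 40)
-1*34635 + √(w(100, 35) + E(-132)) = -1*34635 + √(40 + (-13 - 132)/(-33 - 132)) = -34635 + √(40 - 145/(-165)) = -34635 + √(40 - 1/165*(-145)) = -34635 + √(40 + 29/33) = -34635 + √(1349/33) = -34635 + √44517/33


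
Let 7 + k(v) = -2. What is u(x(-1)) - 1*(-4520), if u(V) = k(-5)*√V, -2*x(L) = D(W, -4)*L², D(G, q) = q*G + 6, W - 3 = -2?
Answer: 4520 - 9*I ≈ 4520.0 - 9.0*I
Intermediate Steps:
W = 1 (W = 3 - 2 = 1)
k(v) = -9 (k(v) = -7 - 2 = -9)
D(G, q) = 6 + G*q (D(G, q) = G*q + 6 = 6 + G*q)
x(L) = -L² (x(L) = -(6 + 1*(-4))*L²/2 = -(6 - 4)*L²/2 = -L²)
u(V) = -9*√V
u(x(-1)) - 1*(-4520) = -9*√(-1) - 1*(-4520) = -9*I + 4520 = 4520 - 9*I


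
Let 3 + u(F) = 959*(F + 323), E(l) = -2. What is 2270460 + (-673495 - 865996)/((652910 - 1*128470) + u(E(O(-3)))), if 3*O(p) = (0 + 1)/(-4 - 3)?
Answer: 1889647827469/832276 ≈ 2.2705e+6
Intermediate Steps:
O(p) = -1/21 (O(p) = ((0 + 1)/(-4 - 3))/3 = (1/(-7))/3 = (1*(-⅐))/3 = (⅓)*(-⅐) = -1/21)
u(F) = 309754 + 959*F (u(F) = -3 + 959*(F + 323) = -3 + 959*(323 + F) = -3 + (309757 + 959*F) = 309754 + 959*F)
2270460 + (-673495 - 865996)/((652910 - 1*128470) + u(E(O(-3)))) = 2270460 + (-673495 - 865996)/((652910 - 1*128470) + (309754 + 959*(-2))) = 2270460 - 1539491/((652910 - 128470) + (309754 - 1918)) = 2270460 - 1539491/(524440 + 307836) = 2270460 - 1539491/832276 = 1889647827469/832276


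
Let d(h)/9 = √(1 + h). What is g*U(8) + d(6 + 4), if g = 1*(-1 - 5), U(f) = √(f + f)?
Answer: -24 + 9*√11 ≈ 5.8496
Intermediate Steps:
U(f) = √2*√f (U(f) = √(2*f) = √2*√f)
d(h) = 9*√(1 + h)
g = -6 (g = 1*(-6) = -6)
g*U(8) + d(6 + 4) = -6*√2*√8 + 9*√(1 + (6 + 4)) = -6*√2*2*√2 + 9*√(1 + 10) = -6*4 + 9*√11 = -24 + 9*√11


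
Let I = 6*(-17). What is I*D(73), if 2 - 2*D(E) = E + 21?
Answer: 4692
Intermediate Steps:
D(E) = -19/2 - E/2 (D(E) = 1 - (E + 21)/2 = 1 - (21 + E)/2 = 1 + (-21/2 - E/2) = -19/2 - E/2)
I = -102
I*D(73) = -102*(-19/2 - ½*73) = -102*(-19/2 - 73/2) = -102*(-46) = 4692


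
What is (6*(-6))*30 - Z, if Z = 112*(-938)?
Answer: 103976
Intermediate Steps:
Z = -105056
(6*(-6))*30 - Z = (6*(-6))*30 - 1*(-105056) = -36*30 + 105056 = -1080 + 105056 = 103976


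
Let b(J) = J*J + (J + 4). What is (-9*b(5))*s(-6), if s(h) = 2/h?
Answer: 102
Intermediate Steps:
b(J) = 4 + J + J² (b(J) = J² + (4 + J) = 4 + J + J²)
(-9*b(5))*s(-6) = (-9*(4 + 5 + 5²))*(2/(-6)) = (-9*(4 + 5 + 25))*(2*(-⅙)) = -9*34*(-⅓) = -306*(-⅓) = 102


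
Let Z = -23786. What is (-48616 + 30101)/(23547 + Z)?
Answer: 18515/239 ≈ 77.469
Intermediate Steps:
(-48616 + 30101)/(23547 + Z) = (-48616 + 30101)/(23547 - 23786) = -18515/(-239) = -18515*(-1/239) = 18515/239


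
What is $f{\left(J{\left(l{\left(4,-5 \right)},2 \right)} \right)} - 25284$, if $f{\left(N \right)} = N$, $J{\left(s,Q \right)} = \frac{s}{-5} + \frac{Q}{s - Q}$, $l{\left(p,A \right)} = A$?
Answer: $- \frac{176983}{7} \approx -25283.0$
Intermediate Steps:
$J{\left(s,Q \right)} = - \frac{s}{5} + \frac{Q}{s - Q}$ ($J{\left(s,Q \right)} = s \left(- \frac{1}{5}\right) + \frac{Q}{s - Q} = - \frac{s}{5} + \frac{Q}{s - Q}$)
$f{\left(J{\left(l{\left(4,-5 \right)},2 \right)} \right)} - 25284 = \frac{\left(-1\right) 2 + \frac{\left(-5\right)^{2}}{5} - \frac{2}{5} \left(-5\right)}{2 - -5} - 25284 = \frac{-2 + \frac{1}{5} \cdot 25 + 2}{2 + 5} - 25284 = \frac{-2 + 5 + 2}{7} - 25284 = \frac{1}{7} \cdot 5 - 25284 = \frac{5}{7} - 25284 = - \frac{176983}{7}$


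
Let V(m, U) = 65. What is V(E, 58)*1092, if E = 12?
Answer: 70980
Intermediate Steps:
V(E, 58)*1092 = 65*1092 = 70980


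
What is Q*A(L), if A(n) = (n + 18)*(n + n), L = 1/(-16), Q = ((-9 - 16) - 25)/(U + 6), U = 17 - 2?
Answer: 1025/192 ≈ 5.3385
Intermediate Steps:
U = 15
Q = -50/21 (Q = ((-9 - 16) - 25)/(15 + 6) = (-25 - 25)/21 = -50*1/21 = -50/21 ≈ -2.3810)
L = -1/16 ≈ -0.062500
A(n) = 2*n*(18 + n) (A(n) = (18 + n)*(2*n) = 2*n*(18 + n))
Q*A(L) = -100*(-1)*(18 - 1/16)/(21*16) = -100*(-1)*287/(21*16*16) = -50/21*(-287/128) = 1025/192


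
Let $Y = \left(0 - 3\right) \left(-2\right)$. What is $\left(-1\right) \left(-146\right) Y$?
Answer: $876$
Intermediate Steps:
$Y = 6$ ($Y = \left(-3\right) \left(-2\right) = 6$)
$\left(-1\right) \left(-146\right) Y = \left(-1\right) \left(-146\right) 6 = 146 \cdot 6 = 876$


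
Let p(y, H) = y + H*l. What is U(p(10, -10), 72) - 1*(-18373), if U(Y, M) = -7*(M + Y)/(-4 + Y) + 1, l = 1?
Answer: 18500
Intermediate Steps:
p(y, H) = H + y (p(y, H) = y + H*1 = y + H = H + y)
U(Y, M) = 1 - 7*(M + Y)/(-4 + Y) (U(Y, M) = -7*(M + Y)/(-4 + Y) + 1 = 1 - 7*(M + Y)/(-4 + Y))
U(p(10, -10), 72) - 1*(-18373) = (-4 - 7*72 - 6*(-10 + 10))/(-4 + (-10 + 10)) - 1*(-18373) = (-4 - 504 - 6*0)/(-4 + 0) + 18373 = (-4 - 504 + 0)/(-4) + 18373 = -1/4*(-508) + 18373 = 127 + 18373 = 18500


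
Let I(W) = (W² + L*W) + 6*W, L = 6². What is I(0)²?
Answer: 0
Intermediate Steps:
L = 36
I(W) = W² + 42*W (I(W) = (W² + 36*W) + 6*W = W² + 42*W)
I(0)² = (0*(42 + 0))² = (0*42)² = 0² = 0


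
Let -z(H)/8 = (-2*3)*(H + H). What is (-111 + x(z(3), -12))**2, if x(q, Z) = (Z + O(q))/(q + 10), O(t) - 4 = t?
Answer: 268927201/22201 ≈ 12113.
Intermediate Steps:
O(t) = 4 + t
z(H) = 96*H (z(H) = -8*(-2*3)*(H + H) = -(-48)*2*H = -(-96)*H = 96*H)
x(q, Z) = (4 + Z + q)/(10 + q) (x(q, Z) = (Z + (4 + q))/(q + 10) = (4 + Z + q)/(10 + q))
(-111 + x(z(3), -12))**2 = (-111 + (4 - 12 + 96*3)/(10 + 96*3))**2 = (-111 + (4 - 12 + 288)/(10 + 288))**2 = (-111 + 280/298)**2 = (-111 + (1/298)*280)**2 = (-111 + 140/149)**2 = (-16399/149)**2 = 268927201/22201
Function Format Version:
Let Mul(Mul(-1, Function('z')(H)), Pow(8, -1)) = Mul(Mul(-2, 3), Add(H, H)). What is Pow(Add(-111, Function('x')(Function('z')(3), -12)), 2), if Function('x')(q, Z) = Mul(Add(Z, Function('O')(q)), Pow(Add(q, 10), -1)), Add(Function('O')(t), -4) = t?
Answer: Rational(268927201, 22201) ≈ 12113.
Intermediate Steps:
Function('O')(t) = Add(4, t)
Function('z')(H) = Mul(96, H) (Function('z')(H) = Mul(-8, Mul(Mul(-2, 3), Add(H, H))) = Mul(-8, Mul(-6, Mul(2, H))) = Mul(-8, Mul(-12, H)) = Mul(96, H))
Function('x')(q, Z) = Mul(Pow(Add(10, q), -1), Add(4, Z, q)) (Function('x')(q, Z) = Mul(Add(Z, Add(4, q)), Pow(Add(q, 10), -1)) = Mul(Add(4, Z, q), Pow(Add(10, q), -1)) = Mul(Pow(Add(10, q), -1), Add(4, Z, q)))
Pow(Add(-111, Function('x')(Function('z')(3), -12)), 2) = Pow(Add(-111, Mul(Pow(Add(10, Mul(96, 3)), -1), Add(4, -12, Mul(96, 3)))), 2) = Pow(Add(-111, Mul(Pow(Add(10, 288), -1), Add(4, -12, 288))), 2) = Pow(Add(-111, Mul(Pow(298, -1), 280)), 2) = Pow(Add(-111, Mul(Rational(1, 298), 280)), 2) = Pow(Add(-111, Rational(140, 149)), 2) = Pow(Rational(-16399, 149), 2) = Rational(268927201, 22201)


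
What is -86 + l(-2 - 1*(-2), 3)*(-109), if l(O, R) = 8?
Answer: -958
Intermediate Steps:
-86 + l(-2 - 1*(-2), 3)*(-109) = -86 + 8*(-109) = -86 - 872 = -958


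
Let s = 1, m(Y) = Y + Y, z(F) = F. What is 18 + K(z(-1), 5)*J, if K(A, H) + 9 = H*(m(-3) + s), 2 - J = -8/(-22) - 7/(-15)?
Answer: -3592/165 ≈ -21.770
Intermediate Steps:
m(Y) = 2*Y
J = 193/165 (J = 2 - (-8/(-22) - 7/(-15)) = 2 - (-8*(-1/22) - 7*(-1/15)) = 2 - (4/11 + 7/15) = 2 - 1*137/165 = 2 - 137/165 = 193/165 ≈ 1.1697)
K(A, H) = -9 - 5*H (K(A, H) = -9 + H*(2*(-3) + 1) = -9 + H*(-6 + 1) = -9 + H*(-5) = -9 - 5*H)
18 + K(z(-1), 5)*J = 18 + (-9 - 5*5)*(193/165) = 18 + (-9 - 25)*(193/165) = 18 - 34*193/165 = 18 - 6562/165 = -3592/165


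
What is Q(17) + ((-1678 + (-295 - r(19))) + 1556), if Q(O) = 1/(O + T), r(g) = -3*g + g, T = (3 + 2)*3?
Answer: -12127/32 ≈ -378.97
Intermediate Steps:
T = 15 (T = 5*3 = 15)
r(g) = -2*g
Q(O) = 1/(15 + O) (Q(O) = 1/(O + 15) = 1/(15 + O))
Q(17) + ((-1678 + (-295 - r(19))) + 1556) = 1/(15 + 17) + ((-1678 + (-295 - (-2)*19)) + 1556) = 1/32 + ((-1678 + (-295 - 1*(-38))) + 1556) = 1/32 + ((-1678 + (-295 + 38)) + 1556) = 1/32 + ((-1678 - 257) + 1556) = 1/32 + (-1935 + 1556) = 1/32 - 379 = -12127/32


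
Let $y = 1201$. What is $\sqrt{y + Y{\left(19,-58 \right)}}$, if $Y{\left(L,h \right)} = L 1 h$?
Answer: $3 \sqrt{11} \approx 9.9499$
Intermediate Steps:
$Y{\left(L,h \right)} = L h$
$\sqrt{y + Y{\left(19,-58 \right)}} = \sqrt{1201 + 19 \left(-58\right)} = \sqrt{1201 - 1102} = \sqrt{99} = 3 \sqrt{11}$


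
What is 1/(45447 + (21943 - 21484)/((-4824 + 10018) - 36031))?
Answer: 10279/467149560 ≈ 2.2004e-5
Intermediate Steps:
1/(45447 + (21943 - 21484)/((-4824 + 10018) - 36031)) = 1/(45447 + 459/(5194 - 36031)) = 1/(45447 + 459/(-30837)) = 1/(45447 + 459*(-1/30837)) = 1/(45447 - 153/10279) = 1/(467149560/10279) = 10279/467149560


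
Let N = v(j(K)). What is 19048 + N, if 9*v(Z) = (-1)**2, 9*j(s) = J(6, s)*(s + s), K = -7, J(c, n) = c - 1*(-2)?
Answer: 171433/9 ≈ 19048.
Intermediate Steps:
J(c, n) = 2 + c (J(c, n) = c + 2 = 2 + c)
j(s) = 16*s/9 (j(s) = ((2 + 6)*(s + s))/9 = (8*(2*s))/9 = (16*s)/9 = 16*s/9)
v(Z) = 1/9 (v(Z) = (1/9)*(-1)**2 = (1/9)*1 = 1/9)
N = 1/9 ≈ 0.11111
19048 + N = 19048 + 1/9 = 171433/9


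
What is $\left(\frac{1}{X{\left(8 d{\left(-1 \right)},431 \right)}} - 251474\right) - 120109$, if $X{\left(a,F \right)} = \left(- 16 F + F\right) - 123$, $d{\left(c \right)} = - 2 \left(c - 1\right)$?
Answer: $- \frac{2447988805}{6588} \approx -3.7158 \cdot 10^{5}$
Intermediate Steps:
$d{\left(c \right)} = 2 - 2 c$ ($d{\left(c \right)} = - 2 \left(-1 + c\right) = 2 - 2 c$)
$X{\left(a,F \right)} = -123 - 15 F$ ($X{\left(a,F \right)} = - 15 F - 123 = -123 - 15 F$)
$\left(\frac{1}{X{\left(8 d{\left(-1 \right)},431 \right)}} - 251474\right) - 120109 = \left(\frac{1}{-123 - 6465} - 251474\right) - 120109 = \left(\frac{1}{-6588} - 251474\right) - 120109 = \left(- \frac{1}{6588} - 251474\right) - 120109 = - \frac{1656710713}{6588} - 120109 = - \frac{2447988805}{6588}$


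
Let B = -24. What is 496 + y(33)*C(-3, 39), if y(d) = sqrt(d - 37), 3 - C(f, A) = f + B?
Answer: 496 + 60*I ≈ 496.0 + 60.0*I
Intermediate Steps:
C(f, A) = 27 - f (C(f, A) = 3 - (f - 24) = 3 - (-24 + f) = 3 + (24 - f) = 27 - f)
y(d) = sqrt(-37 + d)
496 + y(33)*C(-3, 39) = 496 + sqrt(-37 + 33)*(27 - 1*(-3)) = 496 + sqrt(-4)*(27 + 3) = 496 + (2*I)*30 = 496 + 60*I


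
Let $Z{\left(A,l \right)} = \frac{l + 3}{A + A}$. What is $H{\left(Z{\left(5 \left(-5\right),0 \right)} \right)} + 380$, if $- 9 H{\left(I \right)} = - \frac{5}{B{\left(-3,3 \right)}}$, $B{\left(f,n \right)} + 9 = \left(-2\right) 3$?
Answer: $\frac{10259}{27} \approx 379.96$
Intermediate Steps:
$B{\left(f,n \right)} = -15$ ($B{\left(f,n \right)} = -9 - 6 = -15$)
$Z{\left(A,l \right)} = \frac{3 + l}{2 A}$
$H{\left(I \right)} = - \frac{1}{27}$ ($H{\left(I \right)} = - \frac{\left(-5\right) \frac{1}{-15}}{9} = - \frac{\left(-5\right) \left(- \frac{1}{15}\right)}{9} = \left(- \frac{1}{9}\right) \frac{1}{3} = - \frac{1}{27}$)
$H{\left(Z{\left(5 \left(-5\right),0 \right)} \right)} + 380 = - \frac{1}{27} + 380 = \frac{10259}{27}$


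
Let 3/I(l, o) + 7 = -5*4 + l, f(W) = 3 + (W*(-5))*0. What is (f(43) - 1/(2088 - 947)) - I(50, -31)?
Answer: 75283/26243 ≈ 2.8687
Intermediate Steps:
f(W) = 3 (f(W) = 3 - 5*W*0 = 3 + 0 = 3)
I(l, o) = 3/(-27 + l) (I(l, o) = 3/(-7 + (-5*4 + l)) = 3/(-7 + (-20 + l)) = 3/(-27 + l))
(f(43) - 1/(2088 - 947)) - I(50, -31) = (3 - 1/(2088 - 947)) - 3/(-27 + 50) = (3 - 1/1141) - 3/23 = (3 - 1*1/1141) - 3/23 = (3 - 1/1141) - 1*3/23 = 3422/1141 - 3/23 = 75283/26243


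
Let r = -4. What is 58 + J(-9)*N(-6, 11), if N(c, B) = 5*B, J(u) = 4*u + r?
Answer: -2142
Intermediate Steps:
J(u) = -4 + 4*u (J(u) = 4*u - 4 = -4 + 4*u)
58 + J(-9)*N(-6, 11) = 58 + (-4 + 4*(-9))*(5*11) = 58 + (-4 - 36)*55 = 58 - 40*55 = 58 - 2200 = -2142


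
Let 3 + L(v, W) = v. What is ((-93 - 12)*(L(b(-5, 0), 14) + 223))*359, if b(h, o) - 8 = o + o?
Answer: -8594460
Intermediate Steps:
b(h, o) = 8 + 2*o (b(h, o) = 8 + (o + o) = 8 + 2*o)
L(v, W) = -3 + v
((-93 - 12)*(L(b(-5, 0), 14) + 223))*359 = ((-93 - 12)*((-3 + (8 + 2*0)) + 223))*359 = -105*((-3 + (8 + 0)) + 223)*359 = -105*((-3 + 8) + 223)*359 = -105*(5 + 223)*359 = -105*228*359 = -23940*359 = -8594460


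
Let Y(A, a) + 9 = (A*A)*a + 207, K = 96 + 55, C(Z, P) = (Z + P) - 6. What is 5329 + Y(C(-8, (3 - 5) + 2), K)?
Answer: 35123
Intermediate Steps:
C(Z, P) = -6 + P + Z (C(Z, P) = (P + Z) - 6 = -6 + P + Z)
K = 151
Y(A, a) = 198 + a*A**2 (Y(A, a) = -9 + ((A*A)*a + 207) = -9 + (A**2*a + 207) = -9 + (a*A**2 + 207) = -9 + (207 + a*A**2) = 198 + a*A**2)
5329 + Y(C(-8, (3 - 5) + 2), K) = 5329 + (198 + 151*(-6 + ((3 - 5) + 2) - 8)**2) = 5329 + (198 + 151*(-6 + (-2 + 2) - 8)**2) = 5329 + (198 + 151*(-6 + 0 - 8)**2) = 5329 + (198 + 151*(-14)**2) = 5329 + (198 + 151*196) = 5329 + (198 + 29596) = 5329 + 29794 = 35123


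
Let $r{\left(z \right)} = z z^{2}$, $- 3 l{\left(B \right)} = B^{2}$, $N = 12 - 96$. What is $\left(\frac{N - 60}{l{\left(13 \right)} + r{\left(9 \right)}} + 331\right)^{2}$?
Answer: $\frac{111397740169}{1018081} \approx 1.0942 \cdot 10^{5}$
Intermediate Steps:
$N = -84$
$l{\left(B \right)} = - \frac{B^{2}}{3}$
$r{\left(z \right)} = z^{3}$
$\left(\frac{N - 60}{l{\left(13 \right)} + r{\left(9 \right)}} + 331\right)^{2} = \left(\frac{-84 - 60}{- \frac{13^{2}}{3} + 9^{3}} + 331\right)^{2} = \left(- \frac{144}{\left(- \frac{1}{3}\right) 169 + 729} + 331\right)^{2} = \left(- \frac{144}{- \frac{169}{3} + 729} + 331\right)^{2} = \left(- \frac{144}{\frac{2018}{3}} + 331\right)^{2} = \left(\left(-144\right) \frac{3}{2018} + 331\right)^{2} = \left(- \frac{216}{1009} + 331\right)^{2} = \left(\frac{333763}{1009}\right)^{2} = \frac{111397740169}{1018081}$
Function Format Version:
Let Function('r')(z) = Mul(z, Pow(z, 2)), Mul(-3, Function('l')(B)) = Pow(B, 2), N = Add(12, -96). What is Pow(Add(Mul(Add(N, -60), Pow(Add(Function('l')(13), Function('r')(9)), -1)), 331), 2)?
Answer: Rational(111397740169, 1018081) ≈ 1.0942e+5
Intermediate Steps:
N = -84
Function('l')(B) = Mul(Rational(-1, 3), Pow(B, 2))
Function('r')(z) = Pow(z, 3)
Pow(Add(Mul(Add(N, -60), Pow(Add(Function('l')(13), Function('r')(9)), -1)), 331), 2) = Pow(Add(Mul(Add(-84, -60), Pow(Add(Mul(Rational(-1, 3), Pow(13, 2)), Pow(9, 3)), -1)), 331), 2) = Pow(Add(Mul(-144, Pow(Add(Mul(Rational(-1, 3), 169), 729), -1)), 331), 2) = Pow(Add(Mul(-144, Pow(Add(Rational(-169, 3), 729), -1)), 331), 2) = Pow(Add(Mul(-144, Pow(Rational(2018, 3), -1)), 331), 2) = Pow(Add(Mul(-144, Rational(3, 2018)), 331), 2) = Pow(Add(Rational(-216, 1009), 331), 2) = Pow(Rational(333763, 1009), 2) = Rational(111397740169, 1018081)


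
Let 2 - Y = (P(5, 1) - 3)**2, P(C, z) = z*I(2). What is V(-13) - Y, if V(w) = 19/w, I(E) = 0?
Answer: 72/13 ≈ 5.5385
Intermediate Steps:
P(C, z) = 0 (P(C, z) = z*0 = 0)
Y = -7 (Y = 2 - (0 - 3)**2 = 2 - 1*(-3)**2 = 2 - 1*9 = 2 - 9 = -7)
V(-13) - Y = 19/(-13) - 1*(-7) = 19*(-1/13) + 7 = -19/13 + 7 = 72/13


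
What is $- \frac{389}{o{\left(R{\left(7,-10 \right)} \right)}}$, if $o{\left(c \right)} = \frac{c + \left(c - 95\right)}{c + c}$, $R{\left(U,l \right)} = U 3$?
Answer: $\frac{16338}{53} \approx 308.26$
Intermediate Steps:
$R{\left(U,l \right)} = 3 U$
$o{\left(c \right)} = \frac{-95 + 2 c}{2 c}$ ($o{\left(c \right)} = \frac{c + \left(-95 + c\right)}{2 c} = \left(-95 + 2 c\right) \frac{1}{2 c} = \frac{-95 + 2 c}{2 c}$)
$- \frac{389}{o{\left(R{\left(7,-10 \right)} \right)}} = - \frac{389}{\frac{1}{3 \cdot 7} \left(- \frac{95}{2} + 3 \cdot 7\right)} = - \frac{389}{\frac{1}{21} \left(- \frac{95}{2} + 21\right)} = - \frac{389}{\frac{1}{21} \left(- \frac{53}{2}\right)} = - \frac{389}{- \frac{53}{42}} = \left(-389\right) \left(- \frac{42}{53}\right) = \frac{16338}{53}$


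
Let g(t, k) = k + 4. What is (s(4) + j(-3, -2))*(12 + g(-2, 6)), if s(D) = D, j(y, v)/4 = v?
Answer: -88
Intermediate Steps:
j(y, v) = 4*v
g(t, k) = 4 + k
(s(4) + j(-3, -2))*(12 + g(-2, 6)) = (4 + 4*(-2))*(12 + (4 + 6)) = (4 - 8)*(12 + 10) = -4*22 = -88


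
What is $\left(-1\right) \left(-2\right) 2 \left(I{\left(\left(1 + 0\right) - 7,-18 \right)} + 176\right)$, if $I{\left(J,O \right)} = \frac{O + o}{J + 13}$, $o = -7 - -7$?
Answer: $\frac{4856}{7} \approx 693.71$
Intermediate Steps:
$o = 0$ ($o = -7 + 7 = 0$)
$I{\left(J,O \right)} = \frac{O}{13 + J}$ ($I{\left(J,O \right)} = \frac{O + 0}{J + 13} = \frac{O}{13 + J}$)
$\left(-1\right) \left(-2\right) 2 \left(I{\left(\left(1 + 0\right) - 7,-18 \right)} + 176\right) = \left(-1\right) \left(-2\right) 2 \left(- \frac{18}{13 + \left(\left(1 + 0\right) - 7\right)} + 176\right) = 2 \cdot 2 \left(- \frac{18}{13 + \left(1 - 7\right)} + 176\right) = 4 \left(- \frac{18}{13 - 6} + 176\right) = 4 \left(- \frac{18}{7} + 176\right) = 4 \cdot \frac{1214}{7} = \frac{4856}{7}$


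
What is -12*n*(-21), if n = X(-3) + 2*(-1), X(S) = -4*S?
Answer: 2520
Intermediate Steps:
n = 10 (n = -4*(-3) + 2*(-1) = 12 - 2 = 10)
-12*n*(-21) = -12*10*(-21) = -120*(-21) = 2520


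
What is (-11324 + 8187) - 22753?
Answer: -25890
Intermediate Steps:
(-11324 + 8187) - 22753 = -3137 - 22753 = -25890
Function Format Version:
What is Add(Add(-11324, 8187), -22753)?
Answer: -25890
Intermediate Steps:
Add(Add(-11324, 8187), -22753) = Add(-3137, -22753) = -25890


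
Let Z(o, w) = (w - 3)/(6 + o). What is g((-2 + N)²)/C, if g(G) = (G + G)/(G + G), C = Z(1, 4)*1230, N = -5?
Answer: 7/1230 ≈ 0.0056911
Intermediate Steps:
Z(o, w) = (-3 + w)/(6 + o)
C = 1230/7 (C = ((-3 + 4)/(6 + 1))*1230 = (1/7)*1230 = ((⅐)*1)*1230 = (⅐)*1230 = 1230/7 ≈ 175.71)
g(G) = 1 (g(G) = (2*G)/((2*G)) = (2*G)*(1/(2*G)) = 1)
g((-2 + N)²)/C = 1/(1230/7) = 1*(7/1230) = 7/1230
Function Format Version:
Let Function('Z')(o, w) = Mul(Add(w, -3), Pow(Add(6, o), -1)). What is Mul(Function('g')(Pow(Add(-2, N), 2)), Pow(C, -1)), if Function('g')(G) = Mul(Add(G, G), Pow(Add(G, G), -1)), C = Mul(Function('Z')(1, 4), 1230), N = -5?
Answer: Rational(7, 1230) ≈ 0.0056911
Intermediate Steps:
Function('Z')(o, w) = Mul(Pow(Add(6, o), -1), Add(-3, w)) (Function('Z')(o, w) = Mul(Add(-3, w), Pow(Add(6, o), -1)) = Mul(Pow(Add(6, o), -1), Add(-3, w)))
C = Rational(1230, 7) (C = Mul(Mul(Pow(Add(6, 1), -1), Add(-3, 4)), 1230) = Mul(Mul(Pow(7, -1), 1), 1230) = Mul(Mul(Rational(1, 7), 1), 1230) = Mul(Rational(1, 7), 1230) = Rational(1230, 7) ≈ 175.71)
Function('g')(G) = 1 (Function('g')(G) = Mul(Mul(2, G), Pow(Mul(2, G), -1)) = Mul(Mul(2, G), Mul(Rational(1, 2), Pow(G, -1))) = 1)
Mul(Function('g')(Pow(Add(-2, N), 2)), Pow(C, -1)) = Mul(1, Pow(Rational(1230, 7), -1)) = Mul(1, Rational(7, 1230)) = Rational(7, 1230)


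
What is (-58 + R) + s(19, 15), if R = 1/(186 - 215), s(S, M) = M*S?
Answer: 6582/29 ≈ 226.97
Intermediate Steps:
R = -1/29 (R = 1/(-29) = -1/29 ≈ -0.034483)
(-58 + R) + s(19, 15) = (-58 - 1/29) + 15*19 = -1683/29 + 285 = 6582/29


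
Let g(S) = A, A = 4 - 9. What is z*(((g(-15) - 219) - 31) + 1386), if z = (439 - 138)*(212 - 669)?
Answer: -155576967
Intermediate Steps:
A = -5
g(S) = -5
z = -137557 (z = 301*(-457) = -137557)
z*(((g(-15) - 219) - 31) + 1386) = -137557*(((-5 - 219) - 31) + 1386) = -137557*((-224 - 31) + 1386) = -137557*(-255 + 1386) = -137557*1131 = -155576967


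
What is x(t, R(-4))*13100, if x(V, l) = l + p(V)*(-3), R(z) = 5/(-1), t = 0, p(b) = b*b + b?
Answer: -65500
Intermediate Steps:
p(b) = b + b² (p(b) = b² + b = b + b²)
R(z) = -5 (R(z) = 5*(-1) = -5)
x(V, l) = l - 3*V*(1 + V) (x(V, l) = l + (V*(1 + V))*(-3) = l - 3*V*(1 + V))
x(t, R(-4))*13100 = (-5 - 3*0*(1 + 0))*13100 = (-5 - 3*0*1)*13100 = (-5 + 0)*13100 = -5*13100 = -65500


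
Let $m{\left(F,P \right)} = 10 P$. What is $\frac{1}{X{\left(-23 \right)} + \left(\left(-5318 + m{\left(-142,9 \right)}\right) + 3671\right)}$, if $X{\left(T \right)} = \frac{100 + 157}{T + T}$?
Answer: $- \frac{46}{71879} \approx -0.00063996$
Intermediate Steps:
$X{\left(T \right)} = \frac{257}{2 T}$
$\frac{1}{X{\left(-23 \right)} + \left(\left(-5318 + m{\left(-142,9 \right)}\right) + 3671\right)} = \frac{1}{\frac{257}{2 \left(-23\right)} + \left(\left(-5318 + 10 \cdot 9\right) + 3671\right)} = \frac{1}{\frac{257}{2} \left(- \frac{1}{23}\right) + \left(\left(-5318 + 90\right) + 3671\right)} = \frac{1}{- \frac{257}{46} + \left(-5228 + 3671\right)} = \frac{1}{- \frac{257}{46} - 1557} = \frac{1}{- \frac{71879}{46}} = - \frac{46}{71879}$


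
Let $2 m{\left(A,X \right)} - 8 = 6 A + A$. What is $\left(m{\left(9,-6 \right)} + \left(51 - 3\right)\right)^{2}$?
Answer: $\frac{27889}{4} \approx 6972.3$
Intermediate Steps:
$m{\left(A,X \right)} = 4 + \frac{7 A}{2}$ ($m{\left(A,X \right)} = 4 + \frac{6 A + A}{2} = 4 + \frac{7 A}{2}$)
$\left(m{\left(9,-6 \right)} + \left(51 - 3\right)\right)^{2} = \left(\left(4 + \frac{7}{2} \cdot 9\right) + \left(51 - 3\right)\right)^{2} = \left(\left(4 + \frac{63}{2}\right) + \left(51 - 3\right)\right)^{2} = \left(\frac{71}{2} + 48\right)^{2} = \left(\frac{167}{2}\right)^{2} = \frac{27889}{4}$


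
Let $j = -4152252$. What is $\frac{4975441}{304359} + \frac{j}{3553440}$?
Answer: $\frac{124364816671}{8193344280} \approx 15.179$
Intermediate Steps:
$\frac{4975441}{304359} + \frac{j}{3553440} = \frac{4975441}{304359} - \frac{4152252}{3553440} = 4975441 \cdot \frac{1}{304359} - \frac{346021}{296120} = \frac{4975441}{304359} - \frac{346021}{296120} = \frac{124364816671}{8193344280}$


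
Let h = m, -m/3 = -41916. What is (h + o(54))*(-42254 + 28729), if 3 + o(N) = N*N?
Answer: -1740140025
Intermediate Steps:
m = 125748 (m = -3*(-41916) = 125748)
h = 125748
o(N) = -3 + N² (o(N) = -3 + N*N = -3 + N²)
(h + o(54))*(-42254 + 28729) = (125748 + (-3 + 54²))*(-42254 + 28729) = (125748 + (-3 + 2916))*(-13525) = (125748 + 2913)*(-13525) = 128661*(-13525) = -1740140025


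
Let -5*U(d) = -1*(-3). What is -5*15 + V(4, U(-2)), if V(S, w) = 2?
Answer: -73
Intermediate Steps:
U(d) = -⅗ (U(d) = -(-1)*(-3)/5 = -⅕*3 = -⅗)
-5*15 + V(4, U(-2)) = -5*15 + 2 = -75 + 2 = -73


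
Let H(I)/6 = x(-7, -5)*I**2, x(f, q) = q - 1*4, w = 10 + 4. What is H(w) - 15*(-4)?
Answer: -10524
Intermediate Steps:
w = 14
x(f, q) = -4 + q (x(f, q) = q - 4 = -4 + q)
H(I) = -54*I**2 (H(I) = 6*((-4 - 5)*I**2) = 6*(-9*I**2) = -54*I**2)
H(w) - 15*(-4) = -54*14**2 - 15*(-4) = -54*196 + 60 = -10584 + 60 = -10524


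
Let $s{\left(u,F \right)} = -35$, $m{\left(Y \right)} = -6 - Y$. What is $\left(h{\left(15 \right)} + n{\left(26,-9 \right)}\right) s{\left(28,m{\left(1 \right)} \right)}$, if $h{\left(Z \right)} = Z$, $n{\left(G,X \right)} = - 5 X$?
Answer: $-2100$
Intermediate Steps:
$\left(h{\left(15 \right)} + n{\left(26,-9 \right)}\right) s{\left(28,m{\left(1 \right)} \right)} = \left(15 - -45\right) \left(-35\right) = \left(15 + 45\right) \left(-35\right) = 60 \left(-35\right) = -2100$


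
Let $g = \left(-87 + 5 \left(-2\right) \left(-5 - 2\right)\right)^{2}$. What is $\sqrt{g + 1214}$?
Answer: $3 \sqrt{167} \approx 38.769$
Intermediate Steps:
$g = 289$ ($g = \left(-87 - -70\right)^{2} = \left(-87 + 70\right)^{2} = \left(-17\right)^{2} = 289$)
$\sqrt{g + 1214} = \sqrt{289 + 1214} = \sqrt{1503} = 3 \sqrt{167}$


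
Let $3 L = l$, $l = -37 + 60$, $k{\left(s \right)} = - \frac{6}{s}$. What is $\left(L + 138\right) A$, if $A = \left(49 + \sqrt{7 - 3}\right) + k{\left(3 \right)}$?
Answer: $\frac{21413}{3} \approx 7137.7$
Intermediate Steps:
$l = 23$
$L = \frac{23}{3}$ ($L = \frac{1}{3} \cdot 23 = \frac{23}{3} \approx 7.6667$)
$A = 49$ ($A = \left(49 + \sqrt{7 - 3}\right) - \frac{6}{3} = \left(49 + \sqrt{4}\right) - 2 = \left(49 + 2\right) - 2 = 51 - 2 = 49$)
$\left(L + 138\right) A = \left(\frac{23}{3} + 138\right) 49 = \frac{437}{3} \cdot 49 = \frac{21413}{3}$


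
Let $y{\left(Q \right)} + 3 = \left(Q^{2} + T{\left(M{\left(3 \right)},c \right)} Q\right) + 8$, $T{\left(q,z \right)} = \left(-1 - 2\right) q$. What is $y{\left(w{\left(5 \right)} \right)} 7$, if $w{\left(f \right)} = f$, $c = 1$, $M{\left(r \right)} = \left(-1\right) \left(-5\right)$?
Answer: $-315$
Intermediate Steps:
$M{\left(r \right)} = 5$
$T{\left(q,z \right)} = - 3 q$
$y{\left(Q \right)} = 5 + Q^{2} - 15 Q$ ($y{\left(Q \right)} = -3 + \left(\left(Q^{2} + \left(-3\right) 5 Q\right) + 8\right) = -3 + \left(\left(Q^{2} - 15 Q\right) + 8\right) = -3 + \left(8 + Q^{2} - 15 Q\right) = 5 + Q^{2} - 15 Q$)
$y{\left(w{\left(5 \right)} \right)} 7 = \left(5 + 5^{2} - 75\right) 7 = \left(5 + 25 - 75\right) 7 = \left(-45\right) 7 = -315$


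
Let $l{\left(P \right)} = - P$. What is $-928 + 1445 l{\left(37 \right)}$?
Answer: $-54393$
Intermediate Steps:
$-928 + 1445 l{\left(37 \right)} = -928 + 1445 \left(\left(-1\right) 37\right) = -928 + 1445 \left(-37\right) = -928 - 53465 = -54393$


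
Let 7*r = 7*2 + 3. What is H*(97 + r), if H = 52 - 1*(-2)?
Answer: 37584/7 ≈ 5369.1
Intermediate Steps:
r = 17/7 (r = (7*2 + 3)/7 = (14 + 3)/7 = (⅐)*17 = 17/7 ≈ 2.4286)
H = 54 (H = 52 + 2 = 54)
H*(97 + r) = 54*(97 + 17/7) = 54*(696/7) = 37584/7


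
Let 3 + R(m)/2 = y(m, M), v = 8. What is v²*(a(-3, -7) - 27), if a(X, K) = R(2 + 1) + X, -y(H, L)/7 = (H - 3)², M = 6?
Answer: -2304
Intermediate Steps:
y(H, L) = -7*(-3 + H)² (y(H, L) = -7*(H - 3)² = -7*(-3 + H)²)
R(m) = -6 - 14*(-3 + m)² (R(m) = -6 + 2*(-7*(-3 + m)²) = -6 - 14*(-3 + m)²)
a(X, K) = -6 + X (a(X, K) = (-132 - 14*(2 + 1)² + 84*(2 + 1)) + X = (-132 - 14*3² + 84*3) + X = (-132 - 14*9 + 252) + X = (-132 - 126 + 252) + X = -6 + X)
v²*(a(-3, -7) - 27) = 8²*((-6 - 3) - 27) = 64*(-9 - 27) = 64*(-36) = -2304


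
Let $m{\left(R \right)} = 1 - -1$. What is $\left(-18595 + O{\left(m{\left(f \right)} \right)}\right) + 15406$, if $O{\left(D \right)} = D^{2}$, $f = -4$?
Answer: $-3185$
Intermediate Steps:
$m{\left(R \right)} = 2$ ($m{\left(R \right)} = 1 + 1 = 2$)
$\left(-18595 + O{\left(m{\left(f \right)} \right)}\right) + 15406 = \left(-18595 + 2^{2}\right) + 15406 = \left(-18595 + 4\right) + 15406 = -18591 + 15406 = -3185$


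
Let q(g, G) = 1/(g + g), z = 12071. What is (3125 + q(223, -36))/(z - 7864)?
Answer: 1393751/1876322 ≈ 0.74281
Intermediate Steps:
q(g, G) = 1/(2*g)
(3125 + q(223, -36))/(z - 7864) = (3125 + (½)/223)/(12071 - 7864) = (3125 + (½)*(1/223))/4207 = (3125 + 1/446)*(1/4207) = (1393751/446)*(1/4207) = 1393751/1876322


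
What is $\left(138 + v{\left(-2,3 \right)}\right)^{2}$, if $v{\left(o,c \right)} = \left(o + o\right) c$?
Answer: $15876$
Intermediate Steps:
$v{\left(o,c \right)} = 2 c o$ ($v{\left(o,c \right)} = 2 o c = 2 c o$)
$\left(138 + v{\left(-2,3 \right)}\right)^{2} = \left(138 + 2 \cdot 3 \left(-2\right)\right)^{2} = \left(138 - 12\right)^{2} = 126^{2} = 15876$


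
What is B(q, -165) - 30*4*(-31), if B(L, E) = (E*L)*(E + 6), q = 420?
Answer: 11022420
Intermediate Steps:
B(L, E) = E*L*(6 + E) (B(L, E) = (E*L)*(6 + E) = E*L*(6 + E))
B(q, -165) - 30*4*(-31) = -165*420*(6 - 165) - 30*4*(-31) = -165*420*(-159) - 120*(-31) = 11018700 + 3720 = 11022420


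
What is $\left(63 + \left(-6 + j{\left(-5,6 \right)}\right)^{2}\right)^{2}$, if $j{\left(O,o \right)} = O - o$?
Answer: $123904$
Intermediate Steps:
$\left(63 + \left(-6 + j{\left(-5,6 \right)}\right)^{2}\right)^{2} = \left(63 + \left(-6 - 11\right)^{2}\right)^{2} = \left(63 + \left(-17\right)^{2}\right)^{2} = \left(63 + 289\right)^{2} = 352^{2} = 123904$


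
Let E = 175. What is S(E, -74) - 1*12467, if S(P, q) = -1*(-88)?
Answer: -12379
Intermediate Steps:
S(P, q) = 88
S(E, -74) - 1*12467 = 88 - 1*12467 = 88 - 12467 = -12379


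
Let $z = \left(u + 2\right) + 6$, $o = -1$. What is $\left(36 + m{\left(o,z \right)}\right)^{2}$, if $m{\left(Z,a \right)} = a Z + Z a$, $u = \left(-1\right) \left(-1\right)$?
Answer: $324$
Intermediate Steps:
$u = 1$
$z = 9$ ($z = \left(1 + 2\right) + 6 = 3 + 6 = 9$)
$m{\left(Z,a \right)} = 2 Z a$ ($m{\left(Z,a \right)} = Z a + Z a = 2 Z a$)
$\left(36 + m{\left(o,z \right)}\right)^{2} = \left(36 + 2 \left(-1\right) 9\right)^{2} = \left(36 - 18\right)^{2} = 18^{2} = 324$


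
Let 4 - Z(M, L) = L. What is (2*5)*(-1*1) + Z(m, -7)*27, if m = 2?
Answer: 287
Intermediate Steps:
Z(M, L) = 4 - L
(2*5)*(-1*1) + Z(m, -7)*27 = (2*5)*(-1*1) + (4 - 1*(-7))*27 = 10*(-1) + (4 + 7)*27 = -10 + 11*27 = -10 + 297 = 287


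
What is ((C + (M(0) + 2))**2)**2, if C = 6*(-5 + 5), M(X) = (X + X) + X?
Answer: 16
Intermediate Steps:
M(X) = 3*X (M(X) = 2*X + X = 3*X)
C = 0 (C = 6*0 = 0)
((C + (M(0) + 2))**2)**2 = ((0 + (3*0 + 2))**2)**2 = ((0 + (0 + 2))**2)**2 = ((0 + 2)**2)**2 = (2**2)**2 = 4**2 = 16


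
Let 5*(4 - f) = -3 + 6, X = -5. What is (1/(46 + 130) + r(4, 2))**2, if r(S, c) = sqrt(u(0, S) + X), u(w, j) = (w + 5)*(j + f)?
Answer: 991233/30976 + sqrt(2)/22 ≈ 32.064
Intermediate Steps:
f = 17/5 (f = 4 - (-3 + 6)/5 = 4 - 1/5*3 = 4 - 3/5 = 17/5 ≈ 3.4000)
u(w, j) = (5 + w)*(17/5 + j) (u(w, j) = (w + 5)*(j + 17/5) = (5 + w)*(17/5 + j))
r(S, c) = sqrt(12 + 5*S) (r(S, c) = sqrt((17 + 5*S + (17/5)*0 + S*0) - 5) = sqrt((17 + 5*S + 0 + 0) - 5) = sqrt((17 + 5*S) - 5) = sqrt(12 + 5*S))
(1/(46 + 130) + r(4, 2))**2 = (1/(46 + 130) + sqrt(12 + 5*4))**2 = (1/176 + sqrt(12 + 20))**2 = (1/176 + sqrt(32))**2 = (1/176 + 4*sqrt(2))**2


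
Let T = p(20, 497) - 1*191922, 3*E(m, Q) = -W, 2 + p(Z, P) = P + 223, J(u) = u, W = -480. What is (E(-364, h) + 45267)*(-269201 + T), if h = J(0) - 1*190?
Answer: -20914817935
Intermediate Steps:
p(Z, P) = 221 + P (p(Z, P) = -2 + (P + 223) = -2 + (223 + P) = 221 + P)
h = -190 (h = 0 - 1*190 = 0 - 190 = -190)
E(m, Q) = 160 (E(m, Q) = (-1*(-480))/3 = (⅓)*480 = 160)
T = -191204 (T = (221 + 497) - 1*191922 = 718 - 191922 = -191204)
(E(-364, h) + 45267)*(-269201 + T) = (160 + 45267)*(-269201 - 191204) = 45427*(-460405) = -20914817935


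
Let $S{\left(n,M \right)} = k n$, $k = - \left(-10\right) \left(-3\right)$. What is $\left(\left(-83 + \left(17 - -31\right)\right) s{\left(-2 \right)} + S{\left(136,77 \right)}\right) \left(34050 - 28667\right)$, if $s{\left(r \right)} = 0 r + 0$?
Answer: $-21962640$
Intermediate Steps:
$k = -30$ ($k = \left(-1\right) 30 = -30$)
$s{\left(r \right)} = 0$ ($s{\left(r \right)} = 0 + 0 = 0$)
$S{\left(n,M \right)} = - 30 n$
$\left(\left(-83 + \left(17 - -31\right)\right) s{\left(-2 \right)} + S{\left(136,77 \right)}\right) \left(34050 - 28667\right) = \left(\left(-83 + \left(17 - -31\right)\right) 0 - 4080\right) \left(34050 - 28667\right) = \left(\left(-83 + \left(17 + 31\right)\right) 0 - 4080\right) 5383 = \left(\left(-83 + 48\right) 0 - 4080\right) 5383 = \left(\left(-35\right) 0 - 4080\right) 5383 = \left(0 - 4080\right) 5383 = \left(-4080\right) 5383 = -21962640$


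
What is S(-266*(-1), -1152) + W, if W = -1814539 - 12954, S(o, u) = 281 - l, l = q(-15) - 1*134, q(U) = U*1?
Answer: -1827063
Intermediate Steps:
q(U) = U
l = -149 (l = -15 - 1*134 = -15 - 134 = -149)
S(o, u) = 430 (S(o, u) = 281 - 1*(-149) = 281 + 149 = 430)
W = -1827493
S(-266*(-1), -1152) + W = 430 - 1827493 = -1827063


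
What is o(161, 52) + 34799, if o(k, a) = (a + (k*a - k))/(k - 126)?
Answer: 1226228/35 ≈ 35035.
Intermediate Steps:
o(k, a) = (a - k + a*k)/(-126 + k) (o(k, a) = (a + (a*k - k))/(-126 + k) = (a + (-k + a*k))/(-126 + k) = (a - k + a*k)/(-126 + k))
o(161, 52) + 34799 = (52 - 1*161 + 52*161)/(-126 + 161) + 34799 = (52 - 161 + 8372)/35 + 34799 = (1/35)*8263 + 34799 = 8263/35 + 34799 = 1226228/35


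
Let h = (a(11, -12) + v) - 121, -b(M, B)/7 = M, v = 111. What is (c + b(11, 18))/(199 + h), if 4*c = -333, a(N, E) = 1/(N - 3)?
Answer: -1282/1513 ≈ -0.84732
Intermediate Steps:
b(M, B) = -7*M
a(N, E) = 1/(-3 + N)
h = -79/8 (h = (1/(-3 + 11) + 111) - 121 = (1/8 + 111) - 121 = (⅛ + 111) - 121 = 889/8 - 121 = -79/8 ≈ -9.8750)
c = -333/4 (c = (¼)*(-333) = -333/4 ≈ -83.250)
(c + b(11, 18))/(199 + h) = (-333/4 - 7*11)/(199 - 79/8) = (-333/4 - 77)/(1513/8) = -641/4*8/1513 = -1282/1513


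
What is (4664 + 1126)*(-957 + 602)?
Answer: -2055450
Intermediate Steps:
(4664 + 1126)*(-957 + 602) = 5790*(-355) = -2055450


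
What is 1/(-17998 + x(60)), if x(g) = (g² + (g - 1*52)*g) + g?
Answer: -1/13858 ≈ -7.2161e-5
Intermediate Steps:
x(g) = g + g² + g*(-52 + g) (x(g) = (g² + (g - 52)*g) + g = (g² + (-52 + g)*g) + g = (g² + g*(-52 + g)) + g = g + g² + g*(-52 + g))
1/(-17998 + x(60)) = 1/(-17998 + 60*(-51 + 2*60)) = 1/(-17998 + 60*(-51 + 120)) = 1/(-17998 + 60*69) = 1/(-17998 + 4140) = 1/(-13858) = -1/13858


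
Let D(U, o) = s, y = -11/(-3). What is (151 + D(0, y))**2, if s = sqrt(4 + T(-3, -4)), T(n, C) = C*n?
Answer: 24025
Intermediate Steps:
y = 11/3 (y = -11*(-1/3) = 11/3 ≈ 3.6667)
s = 4 (s = sqrt(4 - 4*(-3)) = sqrt(4 + 12) = sqrt(16) = 4)
D(U, o) = 4
(151 + D(0, y))**2 = (151 + 4)**2 = 155**2 = 24025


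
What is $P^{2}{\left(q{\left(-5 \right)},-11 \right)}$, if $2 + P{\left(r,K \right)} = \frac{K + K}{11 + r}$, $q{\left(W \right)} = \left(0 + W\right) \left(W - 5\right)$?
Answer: $\frac{20736}{3721} \approx 5.5727$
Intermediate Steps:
$q{\left(W \right)} = W \left(-5 + W\right)$
$P{\left(r,K \right)} = -2 + \frac{2 K}{11 + r}$ ($P{\left(r,K \right)} = -2 + \frac{K + K}{11 + r} = -2 + \frac{2 K}{11 + r}$)
$P^{2}{\left(q{\left(-5 \right)},-11 \right)} = \left(\frac{2 \left(-11 - 11 - - 5 \left(-5 - 5\right)\right)}{11 - 5 \left(-5 - 5\right)}\right)^{2} = \left(\frac{2 \left(-11 - 11 - \left(-5\right) \left(-10\right)\right)}{11 - -50}\right)^{2} = \left(\frac{2 \left(-11 - 11 - 50\right)}{11 + 50}\right)^{2} = \left(\frac{2 \left(-11 - 11 - 50\right)}{61}\right)^{2} = \left(2 \cdot \frac{1}{61} \left(-72\right)\right)^{2} = \left(- \frac{144}{61}\right)^{2} = \frac{20736}{3721}$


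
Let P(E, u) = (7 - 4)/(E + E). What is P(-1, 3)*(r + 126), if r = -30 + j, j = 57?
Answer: -459/2 ≈ -229.50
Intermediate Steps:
r = 27 (r = -30 + 57 = 27)
P(E, u) = 3/(2*E) (P(E, u) = 3/((2*E)) = 3*(1/(2*E)) = 3/(2*E))
P(-1, 3)*(r + 126) = ((3/2)/(-1))*(27 + 126) = ((3/2)*(-1))*153 = -3/2*153 = -459/2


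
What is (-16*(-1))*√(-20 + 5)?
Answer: 16*I*√15 ≈ 61.968*I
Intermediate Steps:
(-16*(-1))*√(-20 + 5) = 16*√(-15) = 16*(I*√15) = 16*I*√15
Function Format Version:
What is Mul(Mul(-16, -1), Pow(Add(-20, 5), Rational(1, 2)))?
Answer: Mul(16, I, Pow(15, Rational(1, 2))) ≈ Mul(61.968, I)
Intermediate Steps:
Mul(Mul(-16, -1), Pow(Add(-20, 5), Rational(1, 2))) = Mul(16, Pow(-15, Rational(1, 2))) = Mul(16, Mul(I, Pow(15, Rational(1, 2)))) = Mul(16, I, Pow(15, Rational(1, 2)))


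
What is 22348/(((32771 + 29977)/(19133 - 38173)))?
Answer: -15196640/2241 ≈ -6781.2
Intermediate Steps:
22348/(((32771 + 29977)/(19133 - 38173))) = 22348/((62748/(-19040))) = 22348/((62748*(-1/19040))) = 22348/(-2241/680) = 22348*(-680/2241) = -15196640/2241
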